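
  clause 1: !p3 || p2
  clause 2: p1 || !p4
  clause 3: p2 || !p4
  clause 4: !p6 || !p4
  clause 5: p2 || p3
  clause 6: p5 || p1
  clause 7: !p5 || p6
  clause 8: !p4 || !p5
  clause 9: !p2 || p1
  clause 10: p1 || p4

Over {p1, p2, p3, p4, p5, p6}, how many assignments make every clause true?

There are 2^6 = 64 truth assignments over (p1, p2, p3, p4, p5, p6).
Split on p1. With p1 = true, the clauses containing p1 are satisfied and !p1 drops from the rest; 8 of the 2^5 = 32 assignments to the other variables satisfy what remains.
With p1 = false, by the same count on the reduced clause set, 0 assignments work.
(One model: p1=T, p2=T, p3=F, p4=F, p5=F, p6=F.)
Total: 8 + 0 = 8.

8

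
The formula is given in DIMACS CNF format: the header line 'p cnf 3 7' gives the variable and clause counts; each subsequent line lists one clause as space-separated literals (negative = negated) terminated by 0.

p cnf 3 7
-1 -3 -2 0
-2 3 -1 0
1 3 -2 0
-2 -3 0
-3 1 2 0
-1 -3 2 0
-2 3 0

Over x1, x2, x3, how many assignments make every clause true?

2

There are 2^3 = 8 truth assignments over (x1, x2, x3).
Check each against the 7 clauses (columns in the order x1, x2, x3):
  F F F  ✓ satisfies all
  F F T  ✗ fails (¬x3 ∨ x1 ∨ x2)
  F T F  ✗ fails (x1 ∨ x3 ∨ ¬x2)
  F T T  ✗ fails (¬x2 ∨ ¬x3)
  T F F  ✓ satisfies all
  T F T  ✗ fails (¬x1 ∨ ¬x3 ∨ x2)
  T T F  ✗ fails (¬x2 ∨ x3 ∨ ¬x1)
  T T T  ✗ fails (¬x1 ∨ ¬x3 ∨ ¬x2)
2 of the 8 rows are models.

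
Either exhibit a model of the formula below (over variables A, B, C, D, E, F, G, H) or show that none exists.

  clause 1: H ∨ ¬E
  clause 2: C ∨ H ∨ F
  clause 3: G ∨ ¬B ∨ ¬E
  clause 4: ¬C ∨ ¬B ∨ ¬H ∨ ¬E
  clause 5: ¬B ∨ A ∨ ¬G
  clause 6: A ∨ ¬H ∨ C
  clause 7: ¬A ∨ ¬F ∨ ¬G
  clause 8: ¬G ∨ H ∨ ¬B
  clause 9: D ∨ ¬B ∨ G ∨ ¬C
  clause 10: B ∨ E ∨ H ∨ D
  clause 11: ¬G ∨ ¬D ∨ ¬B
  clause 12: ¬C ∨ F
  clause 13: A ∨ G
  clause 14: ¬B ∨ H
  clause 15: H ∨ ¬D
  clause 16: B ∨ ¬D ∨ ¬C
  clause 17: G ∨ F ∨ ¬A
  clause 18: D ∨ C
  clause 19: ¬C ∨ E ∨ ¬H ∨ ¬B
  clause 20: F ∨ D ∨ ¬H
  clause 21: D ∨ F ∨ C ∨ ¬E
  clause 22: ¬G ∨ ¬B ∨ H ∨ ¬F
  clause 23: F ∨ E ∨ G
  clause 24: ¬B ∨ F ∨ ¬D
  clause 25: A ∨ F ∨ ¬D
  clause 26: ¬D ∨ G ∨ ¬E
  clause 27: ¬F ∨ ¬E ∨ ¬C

A ↦ True, B ↦ False, C ↦ False, D ↦ True, E ↦ True, F ↦ False, G ↦ True, H ↦ True

Try H = True.
Try A = True.
Try F = False.
(¬C) alone gives C = False.
(G) alone gives G = True.
(D) alone gives D = True.
(¬B) alone gives B = False.
No clause remains; E is free.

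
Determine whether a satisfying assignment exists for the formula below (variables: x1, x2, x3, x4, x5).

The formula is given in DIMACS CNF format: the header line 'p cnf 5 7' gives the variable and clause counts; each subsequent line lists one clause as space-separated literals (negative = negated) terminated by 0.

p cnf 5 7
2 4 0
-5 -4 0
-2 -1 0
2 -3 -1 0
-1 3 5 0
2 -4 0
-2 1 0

No

Try x2 = True.
From the singleton clause (¬x1), x1 = False.
But (x1) is also a unit clause — contradiction.
Undo x2 and try x2 = False.
From the singleton clause (x4), x4 = True.
But (¬x4) is also a unit clause — contradiction.
Both values of x2 lead to a conflict.
No assignment satisfies every clause.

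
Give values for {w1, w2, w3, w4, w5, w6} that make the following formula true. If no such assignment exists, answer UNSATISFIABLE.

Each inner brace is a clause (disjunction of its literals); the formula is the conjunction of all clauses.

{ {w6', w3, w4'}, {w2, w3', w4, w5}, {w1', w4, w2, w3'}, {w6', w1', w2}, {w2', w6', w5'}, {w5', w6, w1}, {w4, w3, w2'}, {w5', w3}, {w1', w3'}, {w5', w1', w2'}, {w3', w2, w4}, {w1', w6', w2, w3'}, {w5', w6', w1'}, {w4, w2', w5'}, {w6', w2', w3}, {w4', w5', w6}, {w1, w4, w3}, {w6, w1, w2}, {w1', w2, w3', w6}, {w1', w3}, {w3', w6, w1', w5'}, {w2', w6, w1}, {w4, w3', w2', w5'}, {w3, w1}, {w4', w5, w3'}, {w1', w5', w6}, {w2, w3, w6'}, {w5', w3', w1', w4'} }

Try w5 = 0.
Try w1 = 0.
(w3) alone gives w3 = 1.
(w4') alone gives w4 = 0.
(w2) alone gives w2 = 1.
(w6) alone gives w6 = 1.
This assignment satisfies each clause.

w1: 0,  w2: 1,  w3: 1,  w4: 0,  w5: 0,  w6: 1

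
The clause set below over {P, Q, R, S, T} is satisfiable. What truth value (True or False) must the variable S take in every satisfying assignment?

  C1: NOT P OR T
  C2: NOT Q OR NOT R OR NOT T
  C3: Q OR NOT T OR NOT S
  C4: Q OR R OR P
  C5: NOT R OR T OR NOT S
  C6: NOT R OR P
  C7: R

False

Suppose S = true.
(R) alone gives R = true.
(T) alone gives T = true.
(NOT Q) alone gives Q = false.
That conflicts with the unit clause (Q).
So every satisfying assignment has S = False.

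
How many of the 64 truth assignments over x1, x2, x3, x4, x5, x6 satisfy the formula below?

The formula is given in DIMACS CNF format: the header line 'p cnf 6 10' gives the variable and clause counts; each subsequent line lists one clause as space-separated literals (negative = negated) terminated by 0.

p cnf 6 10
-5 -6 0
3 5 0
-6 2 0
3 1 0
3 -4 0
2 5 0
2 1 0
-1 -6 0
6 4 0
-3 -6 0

There are 2^6 = 64 truth assignments over (x1, x2, x3, x4, x5, x6).
Split on x2. With x2 = True, the clauses containing x2 are satisfied and ¬x2 drops from the rest; 4 of the 2^5 = 32 assignments to the other variables satisfy what remains.
With x2 = False, by the same count on the reduced clause set, 1 assignment works.
Total: 4 + 1 = 5.

5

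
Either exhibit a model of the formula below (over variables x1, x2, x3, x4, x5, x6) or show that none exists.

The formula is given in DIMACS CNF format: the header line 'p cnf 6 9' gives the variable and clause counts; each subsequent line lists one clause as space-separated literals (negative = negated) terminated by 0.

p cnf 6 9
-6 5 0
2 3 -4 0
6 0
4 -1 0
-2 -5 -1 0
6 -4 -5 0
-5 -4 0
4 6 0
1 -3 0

x1 ↦ False; x2 ↦ True; x3 ↦ False; x4 ↦ False; x5 ↦ True; x6 ↦ True

From the singleton clause (x6), x6 = True.
From the singleton clause (x5), x5 = True.
From the singleton clause (¬x4), x4 = False.
From the singleton clause (¬x1), x1 = False.
From the singleton clause (¬x3), x3 = False.
No clause remains; x2 is free.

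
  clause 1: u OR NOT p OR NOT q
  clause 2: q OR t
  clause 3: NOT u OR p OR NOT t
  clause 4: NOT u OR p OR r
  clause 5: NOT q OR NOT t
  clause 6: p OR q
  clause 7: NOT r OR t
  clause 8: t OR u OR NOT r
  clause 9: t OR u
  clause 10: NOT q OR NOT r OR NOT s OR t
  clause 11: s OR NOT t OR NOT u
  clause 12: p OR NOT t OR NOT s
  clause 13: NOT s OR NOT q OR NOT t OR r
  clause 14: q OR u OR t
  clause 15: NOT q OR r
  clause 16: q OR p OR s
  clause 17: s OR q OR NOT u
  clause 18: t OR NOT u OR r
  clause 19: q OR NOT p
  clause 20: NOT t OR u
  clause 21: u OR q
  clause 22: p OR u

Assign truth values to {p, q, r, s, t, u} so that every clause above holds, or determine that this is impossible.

Branch on q: set q = true.
Unit clause (NOT t) forces t = false.
Unit clause (NOT r) forces r = false.
Now (r) is unsatisfied and unit — conflict.
So q must be the other value — set q = false.
Unit clause (t) forces t = true.
Unit clause (p) forces p = true.
Now (NOT p) is unsatisfied and unit — conflict.
Neither q = true nor q = false works.

UNSATISFIABLE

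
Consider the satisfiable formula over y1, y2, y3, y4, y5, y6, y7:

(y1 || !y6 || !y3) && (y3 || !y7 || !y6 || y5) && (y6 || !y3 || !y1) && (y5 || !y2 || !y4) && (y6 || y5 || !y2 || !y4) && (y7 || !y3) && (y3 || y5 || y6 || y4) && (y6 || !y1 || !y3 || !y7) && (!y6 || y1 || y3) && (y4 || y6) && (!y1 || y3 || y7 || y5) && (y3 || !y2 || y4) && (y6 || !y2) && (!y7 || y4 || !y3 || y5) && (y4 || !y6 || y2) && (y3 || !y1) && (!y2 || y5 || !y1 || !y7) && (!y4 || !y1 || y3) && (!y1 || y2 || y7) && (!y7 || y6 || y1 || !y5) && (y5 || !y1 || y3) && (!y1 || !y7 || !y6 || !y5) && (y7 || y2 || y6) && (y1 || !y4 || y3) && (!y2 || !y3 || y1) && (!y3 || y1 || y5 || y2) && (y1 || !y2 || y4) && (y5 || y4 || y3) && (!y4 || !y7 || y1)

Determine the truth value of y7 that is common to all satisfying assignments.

Suppose y7 = false.
Unit clause (!y3) forces y3 = false.
Unit clause (!y1) forces y1 = false.
Unit clause (!y6) forces y6 = false.
Unit clause (y4) forces y4 = true.
Now (!y4) is unsatisfied and unit — conflict.
So every satisfying assignment has y7 = True.

True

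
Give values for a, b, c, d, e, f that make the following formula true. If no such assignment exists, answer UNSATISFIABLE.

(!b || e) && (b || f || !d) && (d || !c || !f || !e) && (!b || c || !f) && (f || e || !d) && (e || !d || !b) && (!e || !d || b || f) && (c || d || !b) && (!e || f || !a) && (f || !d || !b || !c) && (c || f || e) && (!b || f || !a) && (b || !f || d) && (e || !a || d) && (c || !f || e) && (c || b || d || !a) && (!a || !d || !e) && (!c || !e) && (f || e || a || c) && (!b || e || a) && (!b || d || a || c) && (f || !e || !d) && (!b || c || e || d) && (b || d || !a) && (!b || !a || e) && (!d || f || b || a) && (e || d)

Case b = false:
Case f = true:
The clause (d) is unit, so d = true.
Case c = true:
The clause (!e) is unit, so e = false.
Every clause is now satisfied; a is unconstrained.

a=true; b=false; c=true; d=true; e=false; f=true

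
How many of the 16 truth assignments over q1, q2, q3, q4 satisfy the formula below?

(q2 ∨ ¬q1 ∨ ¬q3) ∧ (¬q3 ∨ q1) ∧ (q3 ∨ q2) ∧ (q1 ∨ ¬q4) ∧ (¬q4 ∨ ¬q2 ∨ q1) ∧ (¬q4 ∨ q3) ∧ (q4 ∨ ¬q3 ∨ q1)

4

There are 2^4 = 16 truth assignments over (q1, q2, q3, q4).
Split on q1. With q1 = True, the clauses containing q1 are satisfied and ¬q1 drops from the rest; 3 of the 2^3 = 8 assignments to the other variables satisfy what remains.
With q1 = False, by the same count on the reduced clause set, 1 assignment works.
Total: 3 + 1 = 4.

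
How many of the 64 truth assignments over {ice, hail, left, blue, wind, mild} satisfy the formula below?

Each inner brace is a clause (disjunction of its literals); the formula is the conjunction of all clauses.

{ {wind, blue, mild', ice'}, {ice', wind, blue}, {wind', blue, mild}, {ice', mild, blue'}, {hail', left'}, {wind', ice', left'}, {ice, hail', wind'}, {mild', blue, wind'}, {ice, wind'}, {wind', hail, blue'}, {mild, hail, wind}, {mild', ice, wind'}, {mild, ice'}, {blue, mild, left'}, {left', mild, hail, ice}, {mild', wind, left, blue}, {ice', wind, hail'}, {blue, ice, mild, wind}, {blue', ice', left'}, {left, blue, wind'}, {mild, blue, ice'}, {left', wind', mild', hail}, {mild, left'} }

There are 2^6 = 64 truth assignments over (ice, hail, left, blue, wind, mild).
Split on ice. With ice = 1, the clauses containing ice are satisfied and ice' drops from the rest; 2 of the 2^5 = 32 assignments to the other variables satisfy what remains.
With ice = 0, by the same count on the reduced clause set, 5 assignments work.
Total: 2 + 5 = 7.

7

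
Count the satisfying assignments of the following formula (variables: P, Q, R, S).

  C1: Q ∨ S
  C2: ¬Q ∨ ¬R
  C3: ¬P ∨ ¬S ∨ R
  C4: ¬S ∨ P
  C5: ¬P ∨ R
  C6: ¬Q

1

There are 2^4 = 16 truth assignments over (P, Q, R, S).
Check each against the 6 clauses (columns in the order P, Q, R, S):
  F F F F  ✗ fails (Q ∨ S)
  F F F T  ✗ fails (¬S ∨ P)
  F F T F  ✗ fails (Q ∨ S)
  F F T T  ✗ fails (¬S ∨ P)
  F T F F  ✗ fails (¬Q)
  F T F T  ✗ fails (¬S ∨ P)
  F T T F  ✗ fails (¬Q ∨ ¬R)
  F T T T  ✗ fails (¬Q ∨ ¬R)
  T F F F  ✗ fails (Q ∨ S)
  T F F T  ✗ fails (¬P ∨ ¬S ∨ R)
  T F T F  ✗ fails (Q ∨ S)
  T F T T  ✓ satisfies all
  T T F F  ✗ fails (¬P ∨ R)
  T T F T  ✗ fails (¬P ∨ ¬S ∨ R)
  T T T F  ✗ fails (¬Q ∨ ¬R)
  T T T T  ✗ fails (¬Q ∨ ¬R)
1 of the 16 rows is a model.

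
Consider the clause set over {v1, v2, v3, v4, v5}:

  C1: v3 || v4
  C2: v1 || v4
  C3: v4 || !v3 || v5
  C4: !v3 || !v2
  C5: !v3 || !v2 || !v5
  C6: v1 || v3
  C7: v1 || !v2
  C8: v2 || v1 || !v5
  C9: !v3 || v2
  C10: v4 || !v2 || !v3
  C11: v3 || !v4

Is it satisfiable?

No

Suppose v3 = true.
Unit clause (!v2) forces v2 = false.
But (v2) is also a unit clause — contradiction.
Backtrack on v3: now try v3 = false.
Unit clause (v4) forces v4 = true.
But (!v4) is also a unit clause — contradiction.
Either choice for v3 ends in contradiction.
No assignment satisfies every clause.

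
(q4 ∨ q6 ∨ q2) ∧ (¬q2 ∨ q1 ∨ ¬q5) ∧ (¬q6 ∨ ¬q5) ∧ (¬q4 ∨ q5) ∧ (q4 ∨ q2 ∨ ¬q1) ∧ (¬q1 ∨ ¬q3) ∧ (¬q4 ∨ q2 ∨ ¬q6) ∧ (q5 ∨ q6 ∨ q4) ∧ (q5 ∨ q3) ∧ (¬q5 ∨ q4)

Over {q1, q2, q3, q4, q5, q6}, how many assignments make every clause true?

There are 2^6 = 64 truth assignments over (q1, q2, q3, q4, q5, q6).
Split on q6. With q6 = True, the clauses containing q6 are satisfied and ¬q6 drops from the rest; 2 of the 2^5 = 32 assignments to the other variables satisfy what remains.
With q6 = False, by the same count on the reduced clause set, 4 assignments work.
Total: 2 + 4 = 6.

6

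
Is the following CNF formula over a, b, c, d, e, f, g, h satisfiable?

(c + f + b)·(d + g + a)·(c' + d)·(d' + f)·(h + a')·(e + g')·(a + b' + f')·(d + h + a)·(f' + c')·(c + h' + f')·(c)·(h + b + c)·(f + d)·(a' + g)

No, unsatisfiable

The clause (c) is unit, so c = 1.
The clause (d) is unit, so d = 1.
The clause (f) is unit, so f = 1.
But (f') is also a unit clause — contradiction.
No assignment satisfies every clause.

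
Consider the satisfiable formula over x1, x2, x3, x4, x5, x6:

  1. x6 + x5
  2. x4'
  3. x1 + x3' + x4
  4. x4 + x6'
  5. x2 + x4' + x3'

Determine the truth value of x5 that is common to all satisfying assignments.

True

Suppose x5 = 0.
Unit clause (x6) forces x6 = 1.
Unit clause (x4') forces x4 = 0.
That conflicts with the unit clause (x4).
So every satisfying assignment has x5 = True.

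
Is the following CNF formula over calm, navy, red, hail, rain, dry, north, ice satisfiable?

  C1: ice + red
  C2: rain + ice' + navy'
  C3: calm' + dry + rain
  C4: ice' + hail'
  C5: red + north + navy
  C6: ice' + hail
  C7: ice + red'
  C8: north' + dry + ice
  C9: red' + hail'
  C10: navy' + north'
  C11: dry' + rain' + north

Try ice = 1.
(hail') alone gives hail = 0.
That conflicts with the unit clause (hail).
Backtrack on ice: now try ice = 0.
(red) alone gives red = 1.
That conflicts with the unit clause (red').
Both values of ice lead to a conflict.
No assignment satisfies every clause.

No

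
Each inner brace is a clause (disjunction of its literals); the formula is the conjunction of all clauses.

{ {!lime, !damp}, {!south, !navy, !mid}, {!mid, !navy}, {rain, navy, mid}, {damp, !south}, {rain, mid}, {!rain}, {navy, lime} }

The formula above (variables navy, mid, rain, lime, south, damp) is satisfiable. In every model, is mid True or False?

Suppose mid = false.
The clause (rain) is unit, so rain = true.
But (!rain) is also a unit clause — contradiction.
So every satisfying assignment has mid = True.

True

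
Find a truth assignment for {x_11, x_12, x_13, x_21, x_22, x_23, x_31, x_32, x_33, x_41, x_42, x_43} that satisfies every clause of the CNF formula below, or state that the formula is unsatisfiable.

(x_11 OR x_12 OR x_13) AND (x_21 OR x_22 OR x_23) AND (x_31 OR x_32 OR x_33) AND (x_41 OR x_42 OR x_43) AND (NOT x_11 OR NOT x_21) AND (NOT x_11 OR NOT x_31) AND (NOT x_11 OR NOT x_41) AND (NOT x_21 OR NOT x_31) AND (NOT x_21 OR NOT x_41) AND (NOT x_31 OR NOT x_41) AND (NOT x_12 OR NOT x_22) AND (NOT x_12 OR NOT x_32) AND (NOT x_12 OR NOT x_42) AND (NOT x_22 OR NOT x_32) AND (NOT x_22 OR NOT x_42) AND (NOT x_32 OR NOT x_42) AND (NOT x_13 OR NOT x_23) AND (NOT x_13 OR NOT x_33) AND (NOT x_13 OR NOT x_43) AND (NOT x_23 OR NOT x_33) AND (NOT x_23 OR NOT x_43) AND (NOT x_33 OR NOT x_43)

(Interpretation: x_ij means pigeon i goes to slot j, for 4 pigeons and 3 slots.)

UNSATISFIABLE

Try x_11 = false.
Try x_12 = true.
The clause (NOT x_22) is unit, so x_22 = false.
The clause (NOT x_32) is unit, so x_32 = false.
The clause (NOT x_42) is unit, so x_42 = false.
Try x_21 = true.
The clause (NOT x_31) is unit, so x_31 = false.
The clause (x_33) is unit, so x_33 = true.
The clause (NOT x_41) is unit, so x_41 = false.
The clause (x_43) is unit, so x_43 = true.
Now (NOT x_43) is unsatisfied and unit — conflict.
So x_21 must be the other value — set x_21 = false.
The clause (x_23) is unit, so x_23 = true.
The clause (NOT x_13) is unit, so x_13 = false.
The clause (NOT x_33) is unit, so x_33 = false.
The clause (x_31) is unit, so x_31 = true.
The clause (NOT x_41) is unit, so x_41 = false.
The clause (x_43) is unit, so x_43 = true.
Now (NOT x_43) is unsatisfied and unit — conflict.
Either choice for x_21 ends in contradiction.
So x_12 must be the other value — set x_12 = false.
The clause (x_13) is unit, so x_13 = true.
The clause (NOT x_23) is unit, so x_23 = false.
The clause (NOT x_33) is unit, so x_33 = false.
The clause (NOT x_43) is unit, so x_43 = false.
Try x_21 = true.
The clause (NOT x_31) is unit, so x_31 = false.
The clause (x_32) is unit, so x_32 = true.
The clause (NOT x_41) is unit, so x_41 = false.
The clause (x_42) is unit, so x_42 = true.
Now (NOT x_42) is unsatisfied and unit — conflict.
So x_21 must be the other value — set x_21 = false.
The clause (x_22) is unit, so x_22 = true.
The clause (NOT x_32) is unit, so x_32 = false.
The clause (x_31) is unit, so x_31 = true.
The clause (NOT x_41) is unit, so x_41 = false.
The clause (x_42) is unit, so x_42 = true.
Now (NOT x_42) is unsatisfied and unit — conflict.
Either choice for x_21 ends in contradiction.
Either choice for x_12 ends in contradiction.
So x_11 must be the other value — set x_11 = true.
The clause (NOT x_21) is unit, so x_21 = false.
The clause (NOT x_31) is unit, so x_31 = false.
The clause (NOT x_41) is unit, so x_41 = false.
Try x_22 = true.
The clause (NOT x_12) is unit, so x_12 = false.
The clause (NOT x_32) is unit, so x_32 = false.
The clause (x_33) is unit, so x_33 = true.
The clause (NOT x_42) is unit, so x_42 = false.
The clause (x_43) is unit, so x_43 = true.
Now (NOT x_43) is unsatisfied and unit — conflict.
So x_22 must be the other value — set x_22 = false.
The clause (x_23) is unit, so x_23 = true.
The clause (NOT x_13) is unit, so x_13 = false.
The clause (NOT x_33) is unit, so x_33 = false.
The clause (x_32) is unit, so x_32 = true.
The clause (NOT x_12) is unit, so x_12 = false.
The clause (NOT x_42) is unit, so x_42 = false.
The clause (x_43) is unit, so x_43 = true.
Now (NOT x_43) is unsatisfied and unit — conflict.
Either choice for x_22 ends in contradiction.
Either choice for x_11 ends in contradiction.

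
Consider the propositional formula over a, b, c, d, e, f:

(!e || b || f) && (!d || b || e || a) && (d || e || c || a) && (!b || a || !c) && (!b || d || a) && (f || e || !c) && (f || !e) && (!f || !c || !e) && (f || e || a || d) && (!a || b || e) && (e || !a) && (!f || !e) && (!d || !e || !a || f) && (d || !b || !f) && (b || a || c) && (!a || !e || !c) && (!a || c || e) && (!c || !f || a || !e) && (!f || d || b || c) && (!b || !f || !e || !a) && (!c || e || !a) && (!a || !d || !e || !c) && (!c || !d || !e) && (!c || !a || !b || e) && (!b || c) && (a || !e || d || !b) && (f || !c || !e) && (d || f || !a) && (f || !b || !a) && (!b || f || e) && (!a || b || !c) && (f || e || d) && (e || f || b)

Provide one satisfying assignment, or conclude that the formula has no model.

Suppose f = true.
Unit clause (!e) forces e = false.
Unit clause (!a) forces a = false.
Suppose d = false.
Unit clause (c) forces c = true.
Unit clause (!b) forces b = false.
This assignment satisfies each clause.

a: false; b: false; c: true; d: false; e: false; f: true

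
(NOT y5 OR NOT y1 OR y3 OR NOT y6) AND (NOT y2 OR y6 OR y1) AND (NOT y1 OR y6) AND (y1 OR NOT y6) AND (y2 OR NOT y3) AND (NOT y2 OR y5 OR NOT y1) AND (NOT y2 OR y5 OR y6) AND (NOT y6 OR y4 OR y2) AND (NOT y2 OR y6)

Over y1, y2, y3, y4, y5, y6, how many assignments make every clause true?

7

There are 2^6 = 64 truth assignments over (y1, y2, y3, y4, y5, y6).
Split on y4. With y4 = true, the clauses containing y4 are satisfied and NOT y4 drops from the rest; 4 of the 2^5 = 32 assignments to the other variables satisfy what remains.
With y4 = false, by the same count on the reduced clause set, 3 assignments work.
(One model: y1=F, y2=F, y3=F, y4=F, y5=F, y6=F.)
Total: 4 + 3 = 7.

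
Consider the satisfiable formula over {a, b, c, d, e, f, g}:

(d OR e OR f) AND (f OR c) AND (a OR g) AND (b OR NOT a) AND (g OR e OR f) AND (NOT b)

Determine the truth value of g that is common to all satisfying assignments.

Suppose g = false.
From the singleton clause (a), a = true.
From the singleton clause (b), b = true.
Now (NOT b) is unsatisfied and unit — conflict.
So every satisfying assignment has g = True.

True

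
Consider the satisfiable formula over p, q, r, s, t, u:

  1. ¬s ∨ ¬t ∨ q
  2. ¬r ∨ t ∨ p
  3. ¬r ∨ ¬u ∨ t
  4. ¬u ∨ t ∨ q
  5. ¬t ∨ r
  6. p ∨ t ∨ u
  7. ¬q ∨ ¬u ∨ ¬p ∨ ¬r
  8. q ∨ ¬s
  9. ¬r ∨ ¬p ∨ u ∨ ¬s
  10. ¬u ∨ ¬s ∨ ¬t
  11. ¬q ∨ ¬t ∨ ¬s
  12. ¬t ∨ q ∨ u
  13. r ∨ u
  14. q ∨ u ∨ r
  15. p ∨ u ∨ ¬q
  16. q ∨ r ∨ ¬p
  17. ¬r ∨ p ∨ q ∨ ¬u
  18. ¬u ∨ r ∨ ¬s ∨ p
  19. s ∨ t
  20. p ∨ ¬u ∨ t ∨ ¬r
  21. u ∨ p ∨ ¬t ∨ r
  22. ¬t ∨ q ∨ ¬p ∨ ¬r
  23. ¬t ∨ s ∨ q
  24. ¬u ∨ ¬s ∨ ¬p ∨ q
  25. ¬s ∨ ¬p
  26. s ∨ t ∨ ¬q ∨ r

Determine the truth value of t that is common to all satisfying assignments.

Suppose t = False.
The clause (s) is unit, so s = True.
The clause (q) is unit, so q = True.
The clause (¬p) is unit, so p = False.
The clause (¬r) is unit, so r = False.
The clause (u) is unit, so u = True.
That conflicts with the unit clause (¬u).
So every satisfying assignment has t = True.

True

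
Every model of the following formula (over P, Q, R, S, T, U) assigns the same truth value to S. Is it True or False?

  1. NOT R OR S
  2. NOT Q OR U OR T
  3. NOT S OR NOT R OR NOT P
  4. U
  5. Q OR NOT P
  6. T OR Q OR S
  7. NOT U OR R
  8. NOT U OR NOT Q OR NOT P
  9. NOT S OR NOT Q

Suppose S = false.
From the singleton clause (NOT R), R = false.
From the singleton clause (U), U = true.
That conflicts with the unit clause (NOT U).
So every satisfying assignment has S = True.

True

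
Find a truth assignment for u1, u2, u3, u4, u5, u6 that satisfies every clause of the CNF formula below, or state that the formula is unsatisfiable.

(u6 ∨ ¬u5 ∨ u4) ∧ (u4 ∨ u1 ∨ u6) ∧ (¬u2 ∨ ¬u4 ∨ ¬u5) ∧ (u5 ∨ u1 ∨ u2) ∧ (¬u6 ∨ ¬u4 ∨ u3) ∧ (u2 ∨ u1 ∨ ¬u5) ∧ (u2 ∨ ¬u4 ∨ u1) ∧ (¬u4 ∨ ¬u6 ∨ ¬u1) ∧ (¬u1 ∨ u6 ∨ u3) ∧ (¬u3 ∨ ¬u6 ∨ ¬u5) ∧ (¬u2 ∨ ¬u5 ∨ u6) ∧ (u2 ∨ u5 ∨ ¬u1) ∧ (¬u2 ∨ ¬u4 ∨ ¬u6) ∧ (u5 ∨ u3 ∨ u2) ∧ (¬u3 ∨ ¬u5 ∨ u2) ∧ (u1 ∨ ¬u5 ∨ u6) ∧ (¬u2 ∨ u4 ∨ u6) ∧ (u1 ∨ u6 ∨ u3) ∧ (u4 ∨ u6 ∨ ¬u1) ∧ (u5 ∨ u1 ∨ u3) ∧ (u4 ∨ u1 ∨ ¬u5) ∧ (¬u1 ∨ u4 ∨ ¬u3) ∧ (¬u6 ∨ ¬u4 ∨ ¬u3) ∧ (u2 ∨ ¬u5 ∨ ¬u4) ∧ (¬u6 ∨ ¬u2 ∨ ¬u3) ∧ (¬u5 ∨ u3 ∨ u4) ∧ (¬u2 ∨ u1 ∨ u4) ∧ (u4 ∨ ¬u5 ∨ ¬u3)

Suppose u6 = False.
Suppose u5 = False.
Suppose u4 = True.
Suppose u1 = True.
Unit clause (u3) forces u3 = True.
Unit clause (u2) forces u2 = True.
All clauses are satisfied.

u1 ↦ True; u2 ↦ True; u3 ↦ True; u4 ↦ True; u5 ↦ False; u6 ↦ False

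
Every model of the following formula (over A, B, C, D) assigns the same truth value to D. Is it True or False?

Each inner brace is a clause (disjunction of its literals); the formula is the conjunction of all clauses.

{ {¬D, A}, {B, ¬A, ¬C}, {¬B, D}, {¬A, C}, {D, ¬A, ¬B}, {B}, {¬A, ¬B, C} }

True

Suppose D = False.
Unit clause (¬B) forces B = False.
But (B) is also a unit clause — contradiction.
So every satisfying assignment has D = True.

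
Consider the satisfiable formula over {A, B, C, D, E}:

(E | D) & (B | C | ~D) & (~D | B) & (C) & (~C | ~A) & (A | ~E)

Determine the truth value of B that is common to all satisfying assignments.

Suppose B = 0.
(~D) alone gives D = 0.
(E) alone gives E = 1.
(C) alone gives C = 1.
(~A) alone gives A = 0.
But (A) is also a unit clause — contradiction.
So every satisfying assignment has B = True.

True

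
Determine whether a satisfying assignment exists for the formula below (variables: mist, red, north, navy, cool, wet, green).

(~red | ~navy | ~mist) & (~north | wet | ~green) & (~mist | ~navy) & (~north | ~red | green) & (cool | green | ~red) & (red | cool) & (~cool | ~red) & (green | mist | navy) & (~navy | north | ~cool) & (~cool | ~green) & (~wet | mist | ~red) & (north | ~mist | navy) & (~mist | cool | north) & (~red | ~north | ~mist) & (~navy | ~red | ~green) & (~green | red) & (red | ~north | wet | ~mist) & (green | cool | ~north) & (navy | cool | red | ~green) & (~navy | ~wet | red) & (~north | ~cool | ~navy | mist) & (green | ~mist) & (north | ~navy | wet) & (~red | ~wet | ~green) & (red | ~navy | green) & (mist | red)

Try mist = 0.
(red) alone gives red = 1.
(~cool) alone gives cool = 0.
(green) alone gives green = 1.
(~wet) alone gives wet = 0.
(~north) alone gives north = 0.
(~navy) alone gives navy = 0.
Every clause now holds.
A satisfying assignment: mist: 0,  red: 1,  north: 0,  navy: 0,  cool: 0,  wet: 0,  green: 1.

Satisfiable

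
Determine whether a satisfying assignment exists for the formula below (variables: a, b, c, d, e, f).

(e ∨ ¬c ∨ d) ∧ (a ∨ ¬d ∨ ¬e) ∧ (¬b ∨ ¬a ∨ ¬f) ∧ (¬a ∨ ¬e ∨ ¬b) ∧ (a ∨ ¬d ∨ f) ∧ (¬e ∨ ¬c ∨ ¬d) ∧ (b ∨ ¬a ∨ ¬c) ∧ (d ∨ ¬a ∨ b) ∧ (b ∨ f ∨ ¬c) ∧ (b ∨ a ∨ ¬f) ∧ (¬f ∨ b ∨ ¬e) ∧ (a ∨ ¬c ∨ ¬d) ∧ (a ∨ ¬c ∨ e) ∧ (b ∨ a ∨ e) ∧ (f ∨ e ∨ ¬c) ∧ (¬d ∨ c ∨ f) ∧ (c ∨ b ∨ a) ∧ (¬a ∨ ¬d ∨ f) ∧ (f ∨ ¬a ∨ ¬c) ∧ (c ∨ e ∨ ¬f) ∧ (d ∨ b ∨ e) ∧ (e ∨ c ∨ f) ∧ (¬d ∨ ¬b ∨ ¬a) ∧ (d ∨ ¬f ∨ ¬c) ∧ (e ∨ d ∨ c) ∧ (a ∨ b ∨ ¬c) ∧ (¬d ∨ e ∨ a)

Yes

Try e = True.
Try a = False.
From the singleton clause (¬d), d = False.
Try b = True.
Try f = False.
No clause remains; c is free.
A satisfying assignment: a=False, b=True, c=True, d=False, e=True, f=False.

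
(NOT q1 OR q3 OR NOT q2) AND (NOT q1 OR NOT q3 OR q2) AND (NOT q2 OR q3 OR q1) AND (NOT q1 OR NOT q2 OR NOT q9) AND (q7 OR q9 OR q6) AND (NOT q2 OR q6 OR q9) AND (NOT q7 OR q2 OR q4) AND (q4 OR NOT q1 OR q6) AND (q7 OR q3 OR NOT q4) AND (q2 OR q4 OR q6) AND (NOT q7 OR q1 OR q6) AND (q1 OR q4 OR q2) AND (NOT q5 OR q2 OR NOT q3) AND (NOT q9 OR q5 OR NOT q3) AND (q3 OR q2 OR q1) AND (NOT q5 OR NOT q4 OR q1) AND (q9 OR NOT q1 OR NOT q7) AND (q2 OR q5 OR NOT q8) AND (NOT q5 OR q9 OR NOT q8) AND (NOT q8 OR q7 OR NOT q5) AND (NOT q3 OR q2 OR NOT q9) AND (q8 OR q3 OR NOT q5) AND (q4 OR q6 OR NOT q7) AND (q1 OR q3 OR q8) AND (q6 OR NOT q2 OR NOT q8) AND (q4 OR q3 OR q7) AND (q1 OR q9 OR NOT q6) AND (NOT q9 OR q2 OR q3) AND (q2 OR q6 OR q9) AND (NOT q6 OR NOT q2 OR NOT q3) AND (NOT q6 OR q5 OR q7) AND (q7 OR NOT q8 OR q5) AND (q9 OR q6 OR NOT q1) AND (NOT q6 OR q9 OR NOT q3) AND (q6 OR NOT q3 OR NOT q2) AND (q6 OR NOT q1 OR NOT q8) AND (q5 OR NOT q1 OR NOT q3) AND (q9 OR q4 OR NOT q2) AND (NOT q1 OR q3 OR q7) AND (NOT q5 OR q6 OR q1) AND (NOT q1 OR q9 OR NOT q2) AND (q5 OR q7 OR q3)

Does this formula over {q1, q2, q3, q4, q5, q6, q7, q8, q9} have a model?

No, unsatisfiable

Branch on q1: set q1 = false.
Branch on q2: set q2 = false.
Unit clause (q4) forces q4 = true.
Unit clause (q3) forces q3 = true.
Unit clause (NOT q5) forces q5 = false.
Unit clause (NOT q9) forces q9 = false.
Unit clause (NOT q8) forces q8 = false.
Unit clause (NOT q6) forces q6 = false.
That conflicts with the unit clause (q6).
So q2 must be the other value — set q2 = true.
Unit clause (q3) forces q3 = true.
Unit clause (NOT q6) forces q6 = false.
That conflicts with the unit clause (q6).
Both values of q2 lead to a conflict.
So q1 must be the other value — set q1 = true.
Branch on q3: set q3 = true.
Unit clause (q2) forces q2 = true.
Unit clause (NOT q9) forces q9 = false.
That conflicts with the unit clause (q9).
So q3 must be the other value — set q3 = false.
Unit clause (NOT q2) forces q2 = false.
Unit clause (NOT q9) forces q9 = false.
Unit clause (NOT q7) forces q7 = false.
That conflicts with the unit clause (q7).
Both values of q3 lead to a conflict.
Both values of q1 lead to a conflict.
No assignment satisfies every clause.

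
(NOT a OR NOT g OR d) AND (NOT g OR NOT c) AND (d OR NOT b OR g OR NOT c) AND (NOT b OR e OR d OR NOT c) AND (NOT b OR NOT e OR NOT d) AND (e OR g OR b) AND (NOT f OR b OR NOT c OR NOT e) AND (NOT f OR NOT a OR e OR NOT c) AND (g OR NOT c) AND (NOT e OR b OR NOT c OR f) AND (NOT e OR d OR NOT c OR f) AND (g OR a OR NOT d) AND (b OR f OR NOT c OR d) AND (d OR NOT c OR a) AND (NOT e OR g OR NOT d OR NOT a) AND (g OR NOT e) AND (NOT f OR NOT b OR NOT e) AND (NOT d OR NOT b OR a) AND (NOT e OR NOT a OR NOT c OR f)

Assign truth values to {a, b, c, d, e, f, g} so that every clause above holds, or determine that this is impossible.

a=true,  b=false,  c=false,  d=true,  e=false,  f=false,  g=true

Try g = true.
The clause (NOT c) is unit, so c = false.
Try a = true.
The clause (d) is unit, so d = true.
Try b = false.
No clause remains; e, f are free.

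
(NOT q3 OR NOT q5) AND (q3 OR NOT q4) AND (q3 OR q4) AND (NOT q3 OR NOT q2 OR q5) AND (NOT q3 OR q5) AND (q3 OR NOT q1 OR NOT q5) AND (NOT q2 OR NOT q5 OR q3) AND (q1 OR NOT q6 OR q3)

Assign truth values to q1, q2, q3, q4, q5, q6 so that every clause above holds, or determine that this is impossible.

UNSATISFIABLE

Try q3 = false.
(NOT q4) alone gives q4 = false.
But (q4) is also a unit clause — contradiction.
So q3 must be the other value — set q3 = true.
(NOT q5) alone gives q5 = false.
But (q5) is also a unit clause — contradiction.
Either choice for q3 ends in contradiction.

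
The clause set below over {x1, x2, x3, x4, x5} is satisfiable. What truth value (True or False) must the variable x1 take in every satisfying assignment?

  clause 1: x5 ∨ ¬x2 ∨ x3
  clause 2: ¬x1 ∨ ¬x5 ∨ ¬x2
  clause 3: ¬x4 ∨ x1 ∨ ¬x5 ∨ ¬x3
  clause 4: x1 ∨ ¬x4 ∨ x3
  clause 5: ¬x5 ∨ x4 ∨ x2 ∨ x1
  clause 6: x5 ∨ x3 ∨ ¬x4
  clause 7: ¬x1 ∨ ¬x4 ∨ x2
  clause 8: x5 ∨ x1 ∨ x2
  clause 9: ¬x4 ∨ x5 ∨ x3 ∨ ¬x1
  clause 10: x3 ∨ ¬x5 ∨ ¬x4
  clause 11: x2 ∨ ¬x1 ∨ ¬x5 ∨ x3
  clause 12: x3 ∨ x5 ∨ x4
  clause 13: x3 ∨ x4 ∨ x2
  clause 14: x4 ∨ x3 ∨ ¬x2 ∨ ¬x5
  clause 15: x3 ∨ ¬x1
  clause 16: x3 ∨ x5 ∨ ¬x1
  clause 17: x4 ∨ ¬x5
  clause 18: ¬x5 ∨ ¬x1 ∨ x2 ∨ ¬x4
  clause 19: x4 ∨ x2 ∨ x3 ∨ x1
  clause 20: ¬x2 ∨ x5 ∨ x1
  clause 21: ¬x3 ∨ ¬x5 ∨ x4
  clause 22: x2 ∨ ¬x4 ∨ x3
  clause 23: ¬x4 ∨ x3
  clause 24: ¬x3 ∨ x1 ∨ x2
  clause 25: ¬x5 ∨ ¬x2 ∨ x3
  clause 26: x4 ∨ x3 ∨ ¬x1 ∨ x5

True

Suppose x1 = False.
Case x4 = False:
The clause (¬x5) is unit, so x5 = False.
The clause (x2) is unit, so x2 = True.
That conflicts with the unit clause (¬x2).
So x4 must be the other value — set x4 = True.
The clause (x3) is unit, so x3 = True.
The clause (¬x5) is unit, so x5 = False.
The clause (x2) is unit, so x2 = True.
That conflicts with the unit clause (¬x2).
Either choice for x4 ends in contradiction.
So every satisfying assignment has x1 = True.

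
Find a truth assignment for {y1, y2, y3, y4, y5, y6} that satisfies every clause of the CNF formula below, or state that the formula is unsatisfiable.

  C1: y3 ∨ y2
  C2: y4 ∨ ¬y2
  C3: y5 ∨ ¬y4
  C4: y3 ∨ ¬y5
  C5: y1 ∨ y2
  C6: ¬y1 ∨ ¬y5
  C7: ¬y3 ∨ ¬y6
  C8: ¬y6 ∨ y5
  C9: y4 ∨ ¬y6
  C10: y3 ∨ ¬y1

Try y3 = True.
Unit clause (¬y6) forces y6 = False.
Try y4 = True.
Unit clause (y5) forces y5 = True.
Unit clause (¬y1) forces y1 = False.
Unit clause (y2) forces y2 = True.
This assignment satisfies each clause.

y1: False,  y2: True,  y3: True,  y4: True,  y5: True,  y6: False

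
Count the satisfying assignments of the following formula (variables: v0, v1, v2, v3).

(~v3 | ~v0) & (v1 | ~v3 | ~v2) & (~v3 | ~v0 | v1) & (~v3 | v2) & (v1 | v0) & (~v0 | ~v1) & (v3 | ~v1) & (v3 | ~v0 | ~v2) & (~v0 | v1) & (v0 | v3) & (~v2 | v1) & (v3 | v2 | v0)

There are 2^4 = 16 truth assignments over (v0, v1, v2, v3).
Check each against the 12 clauses (columns in the order v0, v1, v2, v3):
  F F F F  ✗ fails (v1 | v0)
  F F F T  ✗ fails (~v3 | v2)
  F F T F  ✗ fails (v1 | v0)
  F F T T  ✗ fails (v1 | ~v3 | ~v2)
  F T F F  ✗ fails (v3 | ~v1)
  F T F T  ✗ fails (~v3 | v2)
  F T T F  ✗ fails (v3 | ~v1)
  F T T T  ✓ satisfies all
  T F F F  ✗ fails (~v0 | v1)
  T F F T  ✗ fails (~v3 | ~v0)
  T F T F  ✗ fails (v3 | ~v0 | ~v2)
  T F T T  ✗ fails (~v3 | ~v0)
  T T F F  ✗ fails (~v0 | ~v1)
  T T F T  ✗ fails (~v3 | ~v0)
  T T T F  ✗ fails (~v0 | ~v1)
  T T T T  ✗ fails (~v3 | ~v0)
1 of the 16 rows is a model.

1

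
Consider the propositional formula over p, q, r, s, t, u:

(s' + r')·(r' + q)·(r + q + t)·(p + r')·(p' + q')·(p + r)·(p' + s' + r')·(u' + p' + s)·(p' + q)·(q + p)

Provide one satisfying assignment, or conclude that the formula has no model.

UNSATISFIABLE

Try s = 0.
Try r = 0.
(p) alone gives p = 1.
(q') alone gives q = 0.
That conflicts with the unit clause (q).
That branch fails; take r = 1 instead.
(q) alone gives q = 1.
(p) alone gives p = 1.
That conflicts with the unit clause (p').
Either choice for r ends in contradiction.
That branch fails; take s = 1 instead.
(r') alone gives r = 0.
(p) alone gives p = 1.
(q') alone gives q = 0.
That conflicts with the unit clause (q).
Either choice for s ends in contradiction.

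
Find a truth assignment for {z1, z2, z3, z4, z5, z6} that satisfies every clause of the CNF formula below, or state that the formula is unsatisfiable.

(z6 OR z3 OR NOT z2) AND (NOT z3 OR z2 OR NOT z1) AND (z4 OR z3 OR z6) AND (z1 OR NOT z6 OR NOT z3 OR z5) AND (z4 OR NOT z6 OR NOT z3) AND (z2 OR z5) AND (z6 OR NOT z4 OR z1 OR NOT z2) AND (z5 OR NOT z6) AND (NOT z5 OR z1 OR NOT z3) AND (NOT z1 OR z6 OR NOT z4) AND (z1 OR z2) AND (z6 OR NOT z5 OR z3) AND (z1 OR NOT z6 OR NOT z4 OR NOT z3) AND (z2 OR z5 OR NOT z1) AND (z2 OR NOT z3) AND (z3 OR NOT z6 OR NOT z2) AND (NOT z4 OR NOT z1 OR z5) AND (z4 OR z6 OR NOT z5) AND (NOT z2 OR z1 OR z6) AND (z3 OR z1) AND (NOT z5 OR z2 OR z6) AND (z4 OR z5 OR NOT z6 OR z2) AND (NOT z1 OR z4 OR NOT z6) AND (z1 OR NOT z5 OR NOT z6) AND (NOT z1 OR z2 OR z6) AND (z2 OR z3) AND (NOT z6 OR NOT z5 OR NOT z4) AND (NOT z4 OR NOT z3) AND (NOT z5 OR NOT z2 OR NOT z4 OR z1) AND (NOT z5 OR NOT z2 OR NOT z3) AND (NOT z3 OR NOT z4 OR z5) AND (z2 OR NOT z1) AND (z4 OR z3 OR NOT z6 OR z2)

Branch on z2: set z2 = true.
Branch on z6: set z6 = false.
(z3) alone gives z3 = true.
(z1) alone gives z1 = true.
(NOT z4) alone gives z4 = false.
(NOT z5) alone gives z5 = false.
This assignment satisfies each clause.

z1 ↦ true, z2 ↦ true, z3 ↦ true, z4 ↦ false, z5 ↦ false, z6 ↦ false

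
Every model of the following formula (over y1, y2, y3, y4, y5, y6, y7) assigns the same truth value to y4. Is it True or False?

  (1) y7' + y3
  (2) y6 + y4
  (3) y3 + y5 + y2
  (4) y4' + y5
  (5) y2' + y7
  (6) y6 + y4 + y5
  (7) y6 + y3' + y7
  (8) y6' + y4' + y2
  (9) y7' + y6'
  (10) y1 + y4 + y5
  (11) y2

True

Suppose y4 = 0.
The clause (y6) is unit, so y6 = 1.
The clause (y7') is unit, so y7 = 0.
The clause (y2') is unit, so y2 = 0.
But (y2) is also a unit clause — contradiction.
So every satisfying assignment has y4 = True.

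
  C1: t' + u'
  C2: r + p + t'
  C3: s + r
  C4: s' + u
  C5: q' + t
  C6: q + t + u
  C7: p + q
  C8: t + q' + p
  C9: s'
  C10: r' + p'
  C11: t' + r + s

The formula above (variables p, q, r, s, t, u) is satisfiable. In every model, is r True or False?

True

Suppose r = 0.
Unit clause (s) forces s = 1.
That conflicts with the unit clause (s').
So every satisfying assignment has r = True.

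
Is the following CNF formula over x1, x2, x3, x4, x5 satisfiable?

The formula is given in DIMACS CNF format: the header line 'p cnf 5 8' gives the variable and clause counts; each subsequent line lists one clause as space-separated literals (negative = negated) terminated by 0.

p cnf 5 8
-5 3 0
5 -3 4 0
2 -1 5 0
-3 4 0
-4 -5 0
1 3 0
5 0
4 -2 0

From the singleton clause (x5), x5 = True.
From the singleton clause (x3), x3 = True.
From the singleton clause (x4), x4 = True.
That conflicts with the unit clause (¬x4).
No assignment satisfies every clause.

Unsatisfiable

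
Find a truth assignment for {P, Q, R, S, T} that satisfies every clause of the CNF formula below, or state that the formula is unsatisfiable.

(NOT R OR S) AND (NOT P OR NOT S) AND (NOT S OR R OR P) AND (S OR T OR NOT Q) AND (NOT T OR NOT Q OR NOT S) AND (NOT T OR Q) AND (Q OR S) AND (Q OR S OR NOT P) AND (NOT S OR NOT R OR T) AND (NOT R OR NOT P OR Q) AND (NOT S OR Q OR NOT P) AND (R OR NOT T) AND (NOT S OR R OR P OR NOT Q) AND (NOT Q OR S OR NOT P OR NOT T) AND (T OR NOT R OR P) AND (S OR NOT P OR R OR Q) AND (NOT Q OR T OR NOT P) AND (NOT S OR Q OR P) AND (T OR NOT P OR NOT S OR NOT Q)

Branch on R: set R = false.
The clause (NOT T) is unit, so T = false.
Branch on P: set P = false.
The clause (NOT S) is unit, so S = false.
The clause (NOT Q) is unit, so Q = false.
Now (Q) is unsatisfied and unit — conflict.
So P must be the other value — set P = true.
The clause (NOT S) is unit, so S = false.
The clause (NOT Q) is unit, so Q = false.
Now (Q) is unsatisfied and unit — conflict.
Neither P = true nor P = false works.
So R must be the other value — set R = true.
The clause (S) is unit, so S = true.
The clause (NOT P) is unit, so P = false.
The clause (T) is unit, so T = true.
The clause (NOT Q) is unit, so Q = false.
Now (Q) is unsatisfied and unit — conflict.
Neither R = true nor R = false works.

UNSATISFIABLE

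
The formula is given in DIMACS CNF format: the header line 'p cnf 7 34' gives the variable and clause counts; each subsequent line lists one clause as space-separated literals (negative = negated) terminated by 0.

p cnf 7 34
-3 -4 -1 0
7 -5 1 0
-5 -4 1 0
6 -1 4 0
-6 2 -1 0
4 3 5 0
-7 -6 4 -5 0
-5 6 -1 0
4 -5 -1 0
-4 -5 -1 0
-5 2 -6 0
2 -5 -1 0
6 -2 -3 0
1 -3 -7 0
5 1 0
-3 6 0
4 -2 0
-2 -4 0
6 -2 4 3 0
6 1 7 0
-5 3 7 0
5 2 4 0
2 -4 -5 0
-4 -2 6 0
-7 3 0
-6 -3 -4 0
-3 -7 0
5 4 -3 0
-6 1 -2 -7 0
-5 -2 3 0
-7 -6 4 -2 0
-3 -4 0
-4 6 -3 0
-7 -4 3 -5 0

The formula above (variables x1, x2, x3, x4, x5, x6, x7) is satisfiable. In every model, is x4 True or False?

Suppose x4 = False.
Unit clause (¬x2) forces x2 = False.
Unit clause (x5) forces x5 = True.
Unit clause (¬x1) forces x1 = False.
Unit clause (x7) forces x7 = True.
Unit clause (¬x6) forces x6 = False.
Unit clause (¬x3) forces x3 = False.
That conflicts with the unit clause (x3).
So every satisfying assignment has x4 = True.

True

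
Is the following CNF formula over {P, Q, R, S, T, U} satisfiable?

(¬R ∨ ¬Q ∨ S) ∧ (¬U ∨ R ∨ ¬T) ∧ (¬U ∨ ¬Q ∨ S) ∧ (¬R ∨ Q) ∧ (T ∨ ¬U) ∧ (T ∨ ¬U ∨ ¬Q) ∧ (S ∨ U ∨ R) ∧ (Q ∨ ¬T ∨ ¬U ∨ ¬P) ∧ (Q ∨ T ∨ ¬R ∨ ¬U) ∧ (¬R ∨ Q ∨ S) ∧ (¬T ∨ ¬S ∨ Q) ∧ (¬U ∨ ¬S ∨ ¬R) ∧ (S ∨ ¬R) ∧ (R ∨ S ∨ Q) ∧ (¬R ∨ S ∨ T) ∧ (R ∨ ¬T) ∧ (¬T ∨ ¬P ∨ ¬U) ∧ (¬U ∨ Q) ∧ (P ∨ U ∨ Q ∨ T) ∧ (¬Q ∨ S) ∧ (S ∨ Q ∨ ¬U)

Satisfiable

Branch on R: set R = True.
Unit clause (Q) forces Q = True.
Unit clause (S) forces S = True.
Unit clause (¬U) forces U = False.
All clauses hold; P, T can take either value.
A satisfying assignment: P: False; Q: True; R: True; S: True; T: True; U: False.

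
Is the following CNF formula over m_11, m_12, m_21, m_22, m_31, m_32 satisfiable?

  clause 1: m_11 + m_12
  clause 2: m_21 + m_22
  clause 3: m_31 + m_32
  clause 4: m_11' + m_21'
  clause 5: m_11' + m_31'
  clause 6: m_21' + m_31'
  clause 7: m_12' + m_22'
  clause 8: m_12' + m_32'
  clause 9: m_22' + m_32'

Branch on m_11: set m_11 = 1.
(m_21') alone gives m_21 = 0.
(m_22) alone gives m_22 = 1.
(m_31') alone gives m_31 = 0.
(m_32) alone gives m_32 = 1.
Now (m_32') is unsatisfied and unit — conflict.
Undo m_11 and try m_11 = 0.
(m_12) alone gives m_12 = 1.
(m_22') alone gives m_22 = 0.
(m_21) alone gives m_21 = 1.
(m_31') alone gives m_31 = 0.
(m_32) alone gives m_32 = 1.
Now (m_32') is unsatisfied and unit — conflict.
Neither m_11 = 1 nor m_11 = 0 works.
No assignment satisfies every clause.

No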